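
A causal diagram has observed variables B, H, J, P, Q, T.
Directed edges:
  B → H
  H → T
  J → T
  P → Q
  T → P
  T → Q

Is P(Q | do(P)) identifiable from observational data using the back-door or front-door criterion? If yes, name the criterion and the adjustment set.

P(Q|do(P)): backdoor, adjust for {T}.

desc(P)\{P}={Q}; candidates ⊆ {B,H,J,T}.
size 0: {}; under {} P still reaches {B,H,J,Q,T} ∋ Q.
{T}: P⊥Q given {T} in G with P→· removed — back-door holds.
P(Q|do(P)) = Σ_{T} P(Q|P,T)·P(T).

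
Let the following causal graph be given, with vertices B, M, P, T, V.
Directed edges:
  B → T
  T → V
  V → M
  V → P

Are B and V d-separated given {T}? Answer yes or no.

Bayes-Ball from B | {T} reaches ∅.
V ∉ reach(B|{T}) ⇒ B ⊥ V | {T}.

Yes — B ⊥ V | {T}.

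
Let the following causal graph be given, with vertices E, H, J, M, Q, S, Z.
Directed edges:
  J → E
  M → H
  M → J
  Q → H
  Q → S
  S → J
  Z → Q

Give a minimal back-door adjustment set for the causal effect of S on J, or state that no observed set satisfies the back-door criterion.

S→J: minimal back-door set ∅.

desc(S)\{S}={E,J}; candidates ⊆ {H,M,Q,Z}.
∅: S⊥J given ∅ in G with S→· removed — back-door holds.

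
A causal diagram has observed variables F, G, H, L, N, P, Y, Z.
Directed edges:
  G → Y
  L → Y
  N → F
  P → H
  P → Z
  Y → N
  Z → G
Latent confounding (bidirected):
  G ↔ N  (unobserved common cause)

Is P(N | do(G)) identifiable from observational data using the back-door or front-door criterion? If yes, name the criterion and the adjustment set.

P(N|do(G)): frontdoor, adjust for {Y}.

desc(G)\{G}={F,N,Y}; candidates ⊆ {H,L,P,Z}.
G↔N: latent back-door arc(s) into G.
size 0: {}; under {} G still reaches {F,H,N,P,Z} ∋ N.
size 1: {H}, {L}, {P} …(+1); under {H} G still reaches {F,N,P,Z} ∋ N.
size 2: {H,L}, {H,P}, {H,Z} …(+3); under {H,L} G still reaches {F,N,P,Z} ∋ N.
G↔N cannot be blocked by any observed set — no back-door set.
{Y}: (i) intercepts every directed G→N path; (ii) no back-door G→{Y}; (iii) {G} blocks every back-door {Y}→N. Front-door holds.
P(N|do(G)) = Σ_{Y} P(Y|G) Σ_{G'} P(N|Y,G')P(G').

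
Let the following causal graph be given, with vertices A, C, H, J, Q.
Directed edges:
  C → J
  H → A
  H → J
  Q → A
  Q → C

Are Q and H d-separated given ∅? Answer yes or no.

Yes — Q ⊥ H | ∅.

Bayes-Ball from Q | ∅ reaches {A,C,J}.
H ∉ reach(Q|∅) ⇒ Q ⊥ H | ∅.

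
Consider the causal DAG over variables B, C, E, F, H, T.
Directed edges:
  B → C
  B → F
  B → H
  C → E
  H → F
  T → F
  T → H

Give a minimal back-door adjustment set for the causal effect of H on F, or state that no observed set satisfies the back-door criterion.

desc(H)\{H}={F}; candidates ⊆ {B,C,E,T}.
size 0: {}; under {} H still reaches {B,C,E,F,T} ∋ F.
size 1: {B}, {C}, {E} …(+1); under {B} H still reaches {F,T} ∋ F.
{B,T}: H⊥F given {B,T} in G with H→· removed — back-door holds.

H→F: minimal back-door set {B, T}.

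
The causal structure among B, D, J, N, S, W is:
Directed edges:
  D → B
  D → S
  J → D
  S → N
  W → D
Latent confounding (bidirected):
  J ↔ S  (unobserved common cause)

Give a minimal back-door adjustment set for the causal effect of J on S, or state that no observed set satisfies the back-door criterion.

J→S: no observed back-door set.

desc(J)\{J}={B,D,N,S}; candidates ⊆ {W}.
J↔S: latent back-door arc(s) into J.
size 0: {}; under {} J still reaches {N,S} ∋ S.
size 1: {W}; under {W} J still reaches {N,S} ∋ S.
J↔S cannot be blocked by any observed set — no back-door set.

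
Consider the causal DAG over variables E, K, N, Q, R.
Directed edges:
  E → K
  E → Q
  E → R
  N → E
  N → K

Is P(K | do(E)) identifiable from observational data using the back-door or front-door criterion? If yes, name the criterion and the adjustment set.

desc(E)\{E}={K,Q,R}; candidates ⊆ {N}.
size 0: {}; under {} E still reaches {K,N} ∋ K.
{N}: E⊥K given {N} in G with E→· removed — back-door holds.
P(K|do(E)) = Σ_{N} P(K|E,N)·P(N).

P(K|do(E)): backdoor, adjust for {N}.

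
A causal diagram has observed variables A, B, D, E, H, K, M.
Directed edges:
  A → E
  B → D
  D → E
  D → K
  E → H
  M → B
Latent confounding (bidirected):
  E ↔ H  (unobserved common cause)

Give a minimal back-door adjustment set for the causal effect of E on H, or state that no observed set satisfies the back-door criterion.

E→H: no observed back-door set.

desc(E)\{E}={H}; candidates ⊆ {A,B,D,K,M}.
E↔H: latent back-door arc(s) into E.
size 0: {}; under {} E still reaches {A,B,D,H,K,M} ∋ H.
size 1: {A}, {B}, {D} …(+2); under {A} E still reaches {B,D,H,K,M} ∋ H.
size 2: {A,B}, {A,D}, {A,K} …(+7); under {A,B} E still reaches {D,H,K} ∋ H.
E↔H cannot be blocked by any observed set — no back-door set.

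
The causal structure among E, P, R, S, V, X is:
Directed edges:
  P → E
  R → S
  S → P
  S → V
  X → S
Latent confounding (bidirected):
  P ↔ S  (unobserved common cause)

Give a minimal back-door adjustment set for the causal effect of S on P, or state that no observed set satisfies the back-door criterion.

desc(S)\{S}={E,P,V}; candidates ⊆ {R,X}.
S↔P: latent back-door arc(s) into S.
size 0: {}; under {} S still reaches {E,P,R,X} ∋ P.
size 1: {R}, {X}; under {R} S still reaches {E,P,X} ∋ P.
size 2: {R,X}; under {R,X} S still reaches {E,P} ∋ P.
S↔P cannot be blocked by any observed set — no back-door set.

S→P: no observed back-door set.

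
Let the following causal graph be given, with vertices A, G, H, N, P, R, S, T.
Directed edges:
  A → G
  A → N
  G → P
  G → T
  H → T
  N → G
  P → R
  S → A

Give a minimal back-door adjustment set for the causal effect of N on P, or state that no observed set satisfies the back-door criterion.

desc(N)\{N}={G,P,R,T}; candidates ⊆ {A,H,S}.
size 0: {}; under {} N still reaches {A,G,P,R,S,T} ∋ P.
{A}: N⊥P given {A} in G with N→· removed — back-door holds.

N→P: minimal back-door set {A}.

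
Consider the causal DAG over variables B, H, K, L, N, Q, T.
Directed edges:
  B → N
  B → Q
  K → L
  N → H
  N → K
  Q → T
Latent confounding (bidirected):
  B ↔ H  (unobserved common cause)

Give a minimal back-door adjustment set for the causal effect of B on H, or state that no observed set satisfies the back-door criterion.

desc(B)\{B}={H,K,L,N,Q,T}; candidates ⊆ {—}.
B↔H: latent back-door arc(s) into B.
size 0: {}; under {} B still reaches {H} ∋ H.
B↔H cannot be blocked by any observed set — no back-door set.

B→H: no observed back-door set.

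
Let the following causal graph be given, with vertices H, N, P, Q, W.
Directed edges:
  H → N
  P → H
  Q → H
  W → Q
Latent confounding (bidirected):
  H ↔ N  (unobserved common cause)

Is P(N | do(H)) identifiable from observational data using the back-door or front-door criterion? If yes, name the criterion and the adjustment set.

P(N|do(H)): not identifiable (no BD/FD set).

desc(H)\{H}={N}; candidates ⊆ {P,Q,W}.
H↔N: latent back-door arc(s) into H.
size 0: {}; under {} H still reaches {N,P,Q,W} ∋ N.
size 1: {P}, {Q}, {W}; under {P} H still reaches {N,Q,W} ∋ N.
size 2: {P,Q}, {P,W}, {Q,W}; under {P,Q} H still reaches {N} ∋ N.
H↔N cannot be blocked by any observed set — no back-door set.
No mediator lies on a directed H→…→N path.
Neither criterion identifies P(N|do(H)) in this graph.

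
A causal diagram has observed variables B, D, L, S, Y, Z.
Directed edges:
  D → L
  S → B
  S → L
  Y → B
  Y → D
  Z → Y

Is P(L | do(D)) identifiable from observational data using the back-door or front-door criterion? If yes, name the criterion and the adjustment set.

P(L|do(D)): backdoor, adjust for ∅.

desc(D)\{D}={L}; candidates ⊆ {B,S,Y,Z}.
∅: D⊥L given ∅ in G with D→· removed — back-door holds.
P(L|do(D)) = P(L|D) — no adjustment needed.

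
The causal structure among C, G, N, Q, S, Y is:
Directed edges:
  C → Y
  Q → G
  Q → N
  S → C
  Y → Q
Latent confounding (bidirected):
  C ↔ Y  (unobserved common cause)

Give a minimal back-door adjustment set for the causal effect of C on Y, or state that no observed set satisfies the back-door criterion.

C→Y: no observed back-door set.

desc(C)\{C}={G,N,Q,Y}; candidates ⊆ {S}.
C↔Y: latent back-door arc(s) into C.
size 0: {}; under {} C still reaches {G,N,Q,S,Y} ∋ Y.
size 1: {S}; under {S} C still reaches {G,N,Q,Y} ∋ Y.
C↔Y cannot be blocked by any observed set — no back-door set.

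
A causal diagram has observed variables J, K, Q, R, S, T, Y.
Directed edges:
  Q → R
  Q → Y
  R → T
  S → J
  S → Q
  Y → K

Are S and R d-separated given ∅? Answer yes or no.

No — S and R are d-connected given ∅.

Bayes-Ball from S | ∅ reaches {J,K,Q,R,T,Y}.
R ∈ reach(S|∅) ⇒ S ⊥̸ R | ∅.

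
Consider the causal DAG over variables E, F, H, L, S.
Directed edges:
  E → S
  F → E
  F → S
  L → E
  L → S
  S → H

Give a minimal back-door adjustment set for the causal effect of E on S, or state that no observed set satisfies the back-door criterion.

E→S: minimal back-door set {F, L}.

desc(E)\{E}={H,S}; candidates ⊆ {F,L}.
size 0: {}; under {} E still reaches {F,H,L,S} ∋ S.
size 1: {F}, {L}; under {F} E still reaches {H,L,S} ∋ S.
{F,L}: E⊥S given {F,L} in G with E→· removed — back-door holds.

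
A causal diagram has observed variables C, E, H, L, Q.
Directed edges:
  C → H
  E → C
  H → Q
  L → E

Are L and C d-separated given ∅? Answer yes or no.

No — L and C are d-connected given ∅.

Bayes-Ball from L | ∅ reaches {C,E,H,Q}.
C ∈ reach(L|∅) ⇒ L ⊥̸ C | ∅.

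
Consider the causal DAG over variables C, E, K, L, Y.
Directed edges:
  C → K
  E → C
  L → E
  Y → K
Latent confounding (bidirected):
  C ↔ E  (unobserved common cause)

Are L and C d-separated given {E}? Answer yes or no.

Bayes-Ball from L | {E} reaches {C,K}.
C ∈ reach(L|{E}) ⇒ L ⊥̸ C | {E}.

No — L and C are d-connected given {E}.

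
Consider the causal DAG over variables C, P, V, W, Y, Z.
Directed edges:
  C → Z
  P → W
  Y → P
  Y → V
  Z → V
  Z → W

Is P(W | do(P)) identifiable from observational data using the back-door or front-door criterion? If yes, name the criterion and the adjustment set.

desc(P)\{P}={W}; candidates ⊆ {C,V,Y,Z}.
∅: P⊥W given ∅ in G with P→· removed — back-door holds.
P(W|do(P)) = P(W|P) — no adjustment needed.

P(W|do(P)): backdoor, adjust for ∅.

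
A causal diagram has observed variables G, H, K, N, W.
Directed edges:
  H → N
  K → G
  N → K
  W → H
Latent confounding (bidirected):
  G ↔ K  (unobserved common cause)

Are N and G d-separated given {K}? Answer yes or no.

Bayes-Ball from N | {K} reaches {G,H,W}.
G ∈ reach(N|{K}) ⇒ N ⊥̸ G | {K}.

No — N and G are d-connected given {K}.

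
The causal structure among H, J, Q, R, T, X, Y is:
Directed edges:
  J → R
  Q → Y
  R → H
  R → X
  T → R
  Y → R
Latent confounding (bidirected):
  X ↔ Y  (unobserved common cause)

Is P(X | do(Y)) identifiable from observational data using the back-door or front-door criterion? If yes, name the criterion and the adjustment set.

desc(Y)\{Y}={H,R,X}; candidates ⊆ {J,Q,T}.
Y↔X: latent back-door arc(s) into Y.
size 0: {}; under {} Y still reaches {Q,X} ∋ X.
size 1: {J}, {Q}, {T}; under {J} Y still reaches {Q,X} ∋ X.
size 2: {J,Q}, {J,T}, {Q,T}; under {J,Q} Y still reaches {X} ∋ X.
Y↔X cannot be blocked by any observed set — no back-door set.
{R}: (i) intercepts every directed Y→X path; (ii) no back-door Y→{R}; (iii) {Y} blocks every back-door {R}→X. Front-door holds.
P(X|do(Y)) = Σ_{R} P(R|Y) Σ_{Y'} P(X|R,Y')P(Y').

P(X|do(Y)): frontdoor, adjust for {R}.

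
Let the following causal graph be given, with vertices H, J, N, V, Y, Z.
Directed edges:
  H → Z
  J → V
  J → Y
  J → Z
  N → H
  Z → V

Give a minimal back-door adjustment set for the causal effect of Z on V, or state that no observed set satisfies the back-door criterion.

Z→V: minimal back-door set {J}.

desc(Z)\{Z}={V}; candidates ⊆ {H,J,N,Y}.
size 0: {}; under {} Z still reaches {H,J,N,V,Y} ∋ V.
{J}: Z⊥V given {J} in G with Z→· removed — back-door holds.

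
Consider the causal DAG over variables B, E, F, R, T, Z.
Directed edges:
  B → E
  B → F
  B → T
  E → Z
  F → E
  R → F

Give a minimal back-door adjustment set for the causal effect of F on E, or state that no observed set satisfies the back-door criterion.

F→E: minimal back-door set {B}.

desc(F)\{F}={E,Z}; candidates ⊆ {B,R,T}.
size 0: {}; under {} F still reaches {B,E,R,T,Z} ∋ E.
{B}: F⊥E given {B} in G with F→· removed — back-door holds.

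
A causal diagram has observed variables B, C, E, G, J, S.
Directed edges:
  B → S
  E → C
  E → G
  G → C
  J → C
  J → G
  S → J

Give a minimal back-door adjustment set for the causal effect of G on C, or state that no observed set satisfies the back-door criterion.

desc(G)\{G}={C}; candidates ⊆ {B,E,J,S}.
size 0: {}; under {} G still reaches {B,C,E,J,S} ∋ C.
size 1: {B}, {E}, {J} …(+1); under {B} G still reaches {C,E,J,S} ∋ C.
{E,J}: G⊥C given {E,J} in G with G→· removed — back-door holds.

G→C: minimal back-door set {E, J}.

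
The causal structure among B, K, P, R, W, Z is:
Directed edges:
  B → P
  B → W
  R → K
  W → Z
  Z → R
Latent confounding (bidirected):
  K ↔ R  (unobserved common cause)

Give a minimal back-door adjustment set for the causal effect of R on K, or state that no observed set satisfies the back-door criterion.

R→K: no observed back-door set.

desc(R)\{R}={K}; candidates ⊆ {B,P,W,Z}.
R↔K: latent back-door arc(s) into R.
size 0: {}; under {} R still reaches {B,K,P,W,Z} ∋ K.
size 1: {B}, {P}, {W} …(+1); under {B} R still reaches {K,W,Z} ∋ K.
size 2: {B,P}, {B,W}, {B,Z} …(+3); under {B,P} R still reaches {K,W,Z} ∋ K.
R↔K cannot be blocked by any observed set — no back-door set.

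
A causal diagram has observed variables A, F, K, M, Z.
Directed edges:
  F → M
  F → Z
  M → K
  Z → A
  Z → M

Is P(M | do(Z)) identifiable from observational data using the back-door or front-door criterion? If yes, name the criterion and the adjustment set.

P(M|do(Z)): backdoor, adjust for {F}.

desc(Z)\{Z}={A,K,M}; candidates ⊆ {F}.
size 0: {}; under {} Z still reaches {F,K,M} ∋ M.
{F}: Z⊥M given {F} in G with Z→· removed — back-door holds.
P(M|do(Z)) = Σ_{F} P(M|Z,F)·P(F).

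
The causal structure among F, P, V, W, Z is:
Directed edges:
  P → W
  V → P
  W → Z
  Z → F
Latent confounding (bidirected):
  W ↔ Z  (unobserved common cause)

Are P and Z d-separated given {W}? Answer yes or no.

Bayes-Ball from P | {W} reaches {F,V,Z}.
Z ∈ reach(P|{W}) ⇒ P ⊥̸ Z | {W}.

No — P and Z are d-connected given {W}.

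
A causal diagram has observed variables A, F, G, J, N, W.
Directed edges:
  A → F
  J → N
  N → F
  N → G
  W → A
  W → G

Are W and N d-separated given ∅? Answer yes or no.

Yes — W ⊥ N | ∅.

Bayes-Ball from W | ∅ reaches {A,F,G}.
N ∉ reach(W|∅) ⇒ W ⊥ N | ∅.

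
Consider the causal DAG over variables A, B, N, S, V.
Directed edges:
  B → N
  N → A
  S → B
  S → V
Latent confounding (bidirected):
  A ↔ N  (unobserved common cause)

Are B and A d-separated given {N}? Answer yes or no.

Bayes-Ball from B | {N} reaches {A,S,V}.
A ∈ reach(B|{N}) ⇒ B ⊥̸ A | {N}.

No — B and A are d-connected given {N}.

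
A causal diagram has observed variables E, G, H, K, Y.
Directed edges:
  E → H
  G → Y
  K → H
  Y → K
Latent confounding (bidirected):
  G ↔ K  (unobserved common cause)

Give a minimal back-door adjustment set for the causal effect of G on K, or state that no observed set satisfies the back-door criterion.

desc(G)\{G}={H,K,Y}; candidates ⊆ {E}.
G↔K: latent back-door arc(s) into G.
size 0: {}; under {} G still reaches {H,K} ∋ K.
size 1: {E}; under {E} G still reaches {H,K} ∋ K.
G↔K cannot be blocked by any observed set — no back-door set.

G→K: no observed back-door set.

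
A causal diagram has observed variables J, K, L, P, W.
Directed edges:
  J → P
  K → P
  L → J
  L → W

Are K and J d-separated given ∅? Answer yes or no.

Bayes-Ball from K | ∅ reaches {P}.
J ∉ reach(K|∅) ⇒ K ⊥ J | ∅.

Yes — K ⊥ J | ∅.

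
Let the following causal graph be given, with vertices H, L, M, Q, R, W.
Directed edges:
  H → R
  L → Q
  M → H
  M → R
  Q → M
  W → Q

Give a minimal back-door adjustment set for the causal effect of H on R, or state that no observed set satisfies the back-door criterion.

H→R: minimal back-door set {M}.

desc(H)\{H}={R}; candidates ⊆ {L,M,Q,W}.
size 0: {}; under {} H still reaches {L,M,Q,R,W} ∋ R.
{M}: H⊥R given {M} in G with H→· removed — back-door holds.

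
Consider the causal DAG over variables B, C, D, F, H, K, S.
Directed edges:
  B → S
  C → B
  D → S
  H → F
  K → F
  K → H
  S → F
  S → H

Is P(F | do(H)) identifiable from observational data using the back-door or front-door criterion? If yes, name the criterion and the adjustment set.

P(F|do(H)): backdoor, adjust for {K, S}.

desc(H)\{H}={F}; candidates ⊆ {B,C,D,K,S}.
size 0: {}; under {} H still reaches {B,C,D,F,K,S} ∋ F.
size 1: {B}, {C}, {D} …(+2); under {B} H still reaches {D,F,K,S} ∋ F.
{K,S}: H⊥F given {K,S} in G with H→· removed — back-door holds.
P(F|do(H)) = Σ_{K,S} P(F|H,K,S)·P(K,S).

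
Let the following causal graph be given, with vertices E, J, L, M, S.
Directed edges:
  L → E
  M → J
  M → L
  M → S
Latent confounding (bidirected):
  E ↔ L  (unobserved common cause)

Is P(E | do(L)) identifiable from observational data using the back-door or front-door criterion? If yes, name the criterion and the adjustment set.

P(E|do(L)): not identifiable (no BD/FD set).

desc(L)\{L}={E}; candidates ⊆ {J,M,S}.
L↔E: latent back-door arc(s) into L.
size 0: {}; under {} L still reaches {E,J,M,S} ∋ E.
size 1: {J}, {M}, {S}; under {J} L still reaches {E,M,S} ∋ E.
size 2: {J,M}, {J,S}, {M,S}; under {J,M} L still reaches {E} ∋ E.
L↔E cannot be blocked by any observed set — no back-door set.
No mediator lies on a directed L→…→E path.
Neither criterion identifies P(E|do(L)) in this graph.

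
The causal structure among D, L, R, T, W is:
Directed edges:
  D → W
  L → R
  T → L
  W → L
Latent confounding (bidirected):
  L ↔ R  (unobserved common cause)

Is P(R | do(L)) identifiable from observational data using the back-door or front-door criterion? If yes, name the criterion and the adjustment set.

P(R|do(L)): not identifiable (no BD/FD set).

desc(L)\{L}={R}; candidates ⊆ {D,T,W}.
L↔R: latent back-door arc(s) into L.
size 0: {}; under {} L still reaches {D,R,T,W} ∋ R.
size 1: {D}, {T}, {W}; under {D} L still reaches {R,T,W} ∋ R.
size 2: {D,T}, {D,W}, {T,W}; under {D,T} L still reaches {R,W} ∋ R.
L↔R cannot be blocked by any observed set — no back-door set.
No mediator lies on a directed L→…→R path.
Neither criterion identifies P(R|do(L)) in this graph.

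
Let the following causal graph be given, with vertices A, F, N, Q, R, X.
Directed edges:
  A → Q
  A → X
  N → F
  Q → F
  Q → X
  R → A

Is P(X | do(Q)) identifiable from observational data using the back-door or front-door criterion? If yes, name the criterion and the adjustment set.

P(X|do(Q)): backdoor, adjust for {A}.

desc(Q)\{Q}={F,X}; candidates ⊆ {A,N,R}.
size 0: {}; under {} Q still reaches {A,R,X} ∋ X.
{A}: Q⊥X given {A} in G with Q→· removed — back-door holds.
P(X|do(Q)) = Σ_{A} P(X|Q,A)·P(A).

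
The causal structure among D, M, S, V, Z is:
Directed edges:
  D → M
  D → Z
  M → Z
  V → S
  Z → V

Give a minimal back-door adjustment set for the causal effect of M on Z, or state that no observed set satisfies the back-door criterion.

desc(M)\{M}={S,V,Z}; candidates ⊆ {D}.
size 0: {}; under {} M still reaches {D,S,V,Z} ∋ Z.
{D}: M⊥Z given {D} in G with M→· removed — back-door holds.

M→Z: minimal back-door set {D}.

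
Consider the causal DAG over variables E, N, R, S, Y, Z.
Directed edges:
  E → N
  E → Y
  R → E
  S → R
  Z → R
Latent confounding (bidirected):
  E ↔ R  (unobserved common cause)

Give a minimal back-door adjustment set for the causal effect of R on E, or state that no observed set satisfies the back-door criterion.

desc(R)\{R}={E,N,Y}; candidates ⊆ {S,Z}.
R↔E: latent back-door arc(s) into R.
size 0: {}; under {} R still reaches {E,N,S,Y,Z} ∋ E.
size 1: {S}, {Z}; under {S} R still reaches {E,N,Y,Z} ∋ E.
size 2: {S,Z}; under {S,Z} R still reaches {E,N,Y} ∋ E.
R↔E cannot be blocked by any observed set — no back-door set.

R→E: no observed back-door set.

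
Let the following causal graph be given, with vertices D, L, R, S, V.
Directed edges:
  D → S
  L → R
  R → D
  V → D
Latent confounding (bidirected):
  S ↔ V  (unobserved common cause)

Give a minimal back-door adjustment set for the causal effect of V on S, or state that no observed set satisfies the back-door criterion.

desc(V)\{V}={D,S}; candidates ⊆ {L,R}.
V↔S: latent back-door arc(s) into V.
size 0: {}; under {} V still reaches {S} ∋ S.
size 1: {L}, {R}; under {L} V still reaches {S} ∋ S.
size 2: {L,R}; under {L,R} V still reaches {S} ∋ S.
V↔S cannot be blocked by any observed set — no back-door set.

V→S: no observed back-door set.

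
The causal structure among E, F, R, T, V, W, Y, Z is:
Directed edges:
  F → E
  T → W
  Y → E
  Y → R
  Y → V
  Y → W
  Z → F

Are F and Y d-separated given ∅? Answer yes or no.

Bayes-Ball from F | ∅ reaches {E,Z}.
Y ∉ reach(F|∅) ⇒ F ⊥ Y | ∅.

Yes — F ⊥ Y | ∅.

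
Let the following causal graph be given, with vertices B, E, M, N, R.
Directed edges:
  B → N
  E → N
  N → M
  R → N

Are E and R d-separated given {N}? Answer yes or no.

Bayes-Ball from E | {N} reaches {B,R}.
R ∈ reach(E|{N}) ⇒ E ⊥̸ R | {N}.

No — E and R are d-connected given {N}.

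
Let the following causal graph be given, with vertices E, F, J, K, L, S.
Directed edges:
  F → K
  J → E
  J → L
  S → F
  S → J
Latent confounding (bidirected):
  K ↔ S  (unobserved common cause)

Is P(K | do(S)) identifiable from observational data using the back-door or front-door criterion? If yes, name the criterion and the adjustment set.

P(K|do(S)): frontdoor, adjust for {F}.

desc(S)\{S}={E,F,J,K,L}; candidates ⊆ {—}.
S↔K: latent back-door arc(s) into S.
size 0: {}; under {} S still reaches {K} ∋ K.
S↔K cannot be blocked by any observed set — no back-door set.
{F}: (i) intercepts every directed S→K path; (ii) no back-door S→{F}; (iii) {S} blocks every back-door {F}→K. Front-door holds.
P(K|do(S)) = Σ_{F} P(F|S) Σ_{S'} P(K|F,S')P(S').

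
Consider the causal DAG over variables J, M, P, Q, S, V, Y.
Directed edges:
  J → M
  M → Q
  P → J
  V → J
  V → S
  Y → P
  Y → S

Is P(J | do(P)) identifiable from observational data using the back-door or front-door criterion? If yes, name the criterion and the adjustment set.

P(J|do(P)): backdoor, adjust for ∅.

desc(P)\{P}={J,M,Q}; candidates ⊆ {S,V,Y}.
∅: P⊥J given ∅ in G with P→· removed — back-door holds.
P(J|do(P)) = P(J|P) — no adjustment needed.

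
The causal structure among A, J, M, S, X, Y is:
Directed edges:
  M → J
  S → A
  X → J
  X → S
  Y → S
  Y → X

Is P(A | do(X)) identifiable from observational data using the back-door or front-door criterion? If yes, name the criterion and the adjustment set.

P(A|do(X)): backdoor, adjust for {Y}.

desc(X)\{X}={A,J,S}; candidates ⊆ {M,Y}.
size 0: {}; under {} X still reaches {A,S,Y} ∋ A.
{Y}: X⊥A given {Y} in G with X→· removed — back-door holds.
P(A|do(X)) = Σ_{Y} P(A|X,Y)·P(Y).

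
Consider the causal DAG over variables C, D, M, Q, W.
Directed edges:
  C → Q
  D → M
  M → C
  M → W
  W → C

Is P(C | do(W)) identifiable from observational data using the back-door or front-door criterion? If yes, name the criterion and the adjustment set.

desc(W)\{W}={C,Q}; candidates ⊆ {D,M}.
size 0: {}; under {} W still reaches {C,D,M,Q} ∋ C.
{M}: W⊥C given {M} in G with W→· removed — back-door holds.
P(C|do(W)) = Σ_{M} P(C|W,M)·P(M).

P(C|do(W)): backdoor, adjust for {M}.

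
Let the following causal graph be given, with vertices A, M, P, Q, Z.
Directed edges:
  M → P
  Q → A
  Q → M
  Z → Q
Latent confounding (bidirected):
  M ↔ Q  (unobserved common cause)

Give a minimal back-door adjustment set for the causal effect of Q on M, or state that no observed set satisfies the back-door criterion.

Q→M: no observed back-door set.

desc(Q)\{Q}={A,M,P}; candidates ⊆ {Z}.
Q↔M: latent back-door arc(s) into Q.
size 0: {}; under {} Q still reaches {M,P,Z} ∋ M.
size 1: {Z}; under {Z} Q still reaches {M,P} ∋ M.
Q↔M cannot be blocked by any observed set — no back-door set.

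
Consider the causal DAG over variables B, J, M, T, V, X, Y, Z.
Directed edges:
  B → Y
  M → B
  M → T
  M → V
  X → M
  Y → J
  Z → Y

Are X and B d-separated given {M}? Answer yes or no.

Bayes-Ball from X | {M} reaches ∅.
B ∉ reach(X|{M}) ⇒ X ⊥ B | {M}.

Yes — X ⊥ B | {M}.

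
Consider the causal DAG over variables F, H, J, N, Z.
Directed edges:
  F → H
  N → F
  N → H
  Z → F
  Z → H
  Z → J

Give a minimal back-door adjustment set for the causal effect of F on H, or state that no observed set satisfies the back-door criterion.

F→H: minimal back-door set {N, Z}.

desc(F)\{F}={H}; candidates ⊆ {J,N,Z}.
size 0: {}; under {} F still reaches {H,J,N,Z} ∋ H.
size 1: {J}, {N}, {Z}; under {J} F still reaches {H,N,Z} ∋ H.
{N,Z}: F⊥H given {N,Z} in G with F→· removed — back-door holds.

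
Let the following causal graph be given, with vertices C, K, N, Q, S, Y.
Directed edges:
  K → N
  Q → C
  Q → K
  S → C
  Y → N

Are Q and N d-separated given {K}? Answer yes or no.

Bayes-Ball from Q | {K} reaches {C}.
N ∉ reach(Q|{K}) ⇒ Q ⊥ N | {K}.

Yes — Q ⊥ N | {K}.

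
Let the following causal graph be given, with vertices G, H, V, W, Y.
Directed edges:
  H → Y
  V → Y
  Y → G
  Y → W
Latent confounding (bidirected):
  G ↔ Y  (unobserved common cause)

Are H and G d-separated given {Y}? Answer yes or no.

Bayes-Ball from H | {Y} reaches {G,V}.
G ∈ reach(H|{Y}) ⇒ H ⊥̸ G | {Y}.

No — H and G are d-connected given {Y}.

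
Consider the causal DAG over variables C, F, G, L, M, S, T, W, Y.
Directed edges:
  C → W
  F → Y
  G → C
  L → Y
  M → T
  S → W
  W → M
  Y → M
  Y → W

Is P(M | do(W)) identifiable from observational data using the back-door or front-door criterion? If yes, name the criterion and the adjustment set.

P(M|do(W)): backdoor, adjust for {Y}.

desc(W)\{W}={M,T}; candidates ⊆ {C,F,G,L,S,Y}.
size 0: {}; under {} W still reaches {C,F,G,L,M,S,T,Y} ∋ M.
{Y}: W⊥M given {Y} in G with W→· removed — back-door holds.
P(M|do(W)) = Σ_{Y} P(M|W,Y)·P(Y).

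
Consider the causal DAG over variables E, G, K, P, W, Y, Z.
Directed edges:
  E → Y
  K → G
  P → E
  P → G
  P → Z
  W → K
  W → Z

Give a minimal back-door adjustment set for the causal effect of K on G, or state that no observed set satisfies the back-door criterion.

K→G: minimal back-door set ∅.

desc(K)\{K}={G}; candidates ⊆ {E,P,W,Y,Z}.
∅: K⊥G given ∅ in G with K→· removed — back-door holds.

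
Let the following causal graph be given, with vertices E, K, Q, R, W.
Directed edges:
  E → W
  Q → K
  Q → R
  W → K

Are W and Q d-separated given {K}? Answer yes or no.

Bayes-Ball from W | {K} reaches {E,Q,R}.
Q ∈ reach(W|{K}) ⇒ W ⊥̸ Q | {K}.

No — W and Q are d-connected given {K}.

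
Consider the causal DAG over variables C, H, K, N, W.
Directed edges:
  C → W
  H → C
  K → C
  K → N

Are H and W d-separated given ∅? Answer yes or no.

Bayes-Ball from H | ∅ reaches {C,W}.
W ∈ reach(H|∅) ⇒ H ⊥̸ W | ∅.

No — H and W are d-connected given ∅.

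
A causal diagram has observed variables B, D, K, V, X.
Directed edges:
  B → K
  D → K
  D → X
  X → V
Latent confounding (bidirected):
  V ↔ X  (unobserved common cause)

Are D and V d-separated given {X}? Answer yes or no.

Bayes-Ball from D | {X} reaches {K,V}.
V ∈ reach(D|{X}) ⇒ D ⊥̸ V | {X}.

No — D and V are d-connected given {X}.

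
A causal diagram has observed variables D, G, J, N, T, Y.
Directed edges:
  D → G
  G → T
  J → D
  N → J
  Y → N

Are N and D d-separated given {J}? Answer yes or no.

Bayes-Ball from N | {J} reaches {Y}.
D ∉ reach(N|{J}) ⇒ N ⊥ D | {J}.

Yes — N ⊥ D | {J}.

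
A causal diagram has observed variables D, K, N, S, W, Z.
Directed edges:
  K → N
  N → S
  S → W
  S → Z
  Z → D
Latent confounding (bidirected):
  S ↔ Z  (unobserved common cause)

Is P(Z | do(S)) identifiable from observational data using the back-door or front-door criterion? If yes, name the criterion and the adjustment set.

P(Z|do(S)): not identifiable (no BD/FD set).

desc(S)\{S}={D,W,Z}; candidates ⊆ {K,N}.
S↔Z: latent back-door arc(s) into S.
size 0: {}; under {} S still reaches {D,K,N,Z} ∋ Z.
size 1: {K}, {N}; under {K} S still reaches {D,N,Z} ∋ Z.
size 2: {K,N}; under {K,N} S still reaches {D,Z} ∋ Z.
S↔Z cannot be blocked by any observed set — no back-door set.
No mediator lies on a directed S→…→Z path.
Neither criterion identifies P(Z|do(S)) in this graph.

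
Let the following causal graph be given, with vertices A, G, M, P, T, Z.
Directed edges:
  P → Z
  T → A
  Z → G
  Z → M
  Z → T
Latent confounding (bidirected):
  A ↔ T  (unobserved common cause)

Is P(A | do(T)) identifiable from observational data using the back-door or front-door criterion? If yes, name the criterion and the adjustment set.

P(A|do(T)): not identifiable (no BD/FD set).

desc(T)\{T}={A}; candidates ⊆ {G,M,P,Z}.
T↔A: latent back-door arc(s) into T.
size 0: {}; under {} T still reaches {A,G,M,P,Z} ∋ A.
size 1: {G}, {M}, {P} …(+1); under {G} T still reaches {A,M,P,Z} ∋ A.
size 2: {G,M}, {G,P}, {G,Z} …(+3); under {G,M} T still reaches {A,P,Z} ∋ A.
T↔A cannot be blocked by any observed set — no back-door set.
No mediator lies on a directed T→…→A path.
Neither criterion identifies P(A|do(T)) in this graph.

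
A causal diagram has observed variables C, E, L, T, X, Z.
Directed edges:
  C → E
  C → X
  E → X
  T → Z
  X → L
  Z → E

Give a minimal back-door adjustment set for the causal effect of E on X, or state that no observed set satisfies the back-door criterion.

E→X: minimal back-door set {C}.

desc(E)\{E}={L,X}; candidates ⊆ {C,T,Z}.
size 0: {}; under {} E still reaches {C,L,T,X,Z} ∋ X.
{C}: E⊥X given {C} in G with E→· removed — back-door holds.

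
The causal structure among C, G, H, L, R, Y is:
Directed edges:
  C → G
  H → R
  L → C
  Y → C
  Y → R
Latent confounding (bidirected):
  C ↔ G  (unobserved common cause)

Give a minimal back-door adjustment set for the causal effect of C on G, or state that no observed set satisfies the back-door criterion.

C→G: no observed back-door set.

desc(C)\{C}={G}; candidates ⊆ {H,L,R,Y}.
C↔G: latent back-door arc(s) into C.
size 0: {}; under {} C still reaches {G,L,R,Y} ∋ G.
size 1: {H}, {L}, {R} …(+1); under {H} C still reaches {G,L,R,Y} ∋ G.
size 2: {H,L}, {H,R}, {H,Y} …(+3); under {H,L} C still reaches {G,R,Y} ∋ G.
C↔G cannot be blocked by any observed set — no back-door set.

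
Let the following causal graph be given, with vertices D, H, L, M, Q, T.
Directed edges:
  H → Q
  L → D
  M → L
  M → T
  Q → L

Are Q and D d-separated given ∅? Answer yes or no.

Bayes-Ball from Q | ∅ reaches {D,H,L}.
D ∈ reach(Q|∅) ⇒ Q ⊥̸ D | ∅.

No — Q and D are d-connected given ∅.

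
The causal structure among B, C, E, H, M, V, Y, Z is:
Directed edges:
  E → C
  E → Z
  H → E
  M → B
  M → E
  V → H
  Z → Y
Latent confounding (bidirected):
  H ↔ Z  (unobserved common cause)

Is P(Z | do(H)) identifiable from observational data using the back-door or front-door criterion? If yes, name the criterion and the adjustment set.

desc(H)\{H}={C,E,Y,Z}; candidates ⊆ {B,M,V}.
H↔Z: latent back-door arc(s) into H.
size 0: {}; under {} H still reaches {V,Y,Z} ∋ Z.
size 1: {B}, {M}, {V}; under {B} H still reaches {V,Y,Z} ∋ Z.
size 2: {B,M}, {B,V}, {M,V}; under {B,M} H still reaches {V,Y,Z} ∋ Z.
H↔Z cannot be blocked by any observed set — no back-door set.
{E}: (i) intercepts every directed H→Z path; (ii) no back-door H→{E}; (iii) {H} blocks every back-door {E}→Z. Front-door holds.
P(Z|do(H)) = Σ_{E} P(E|H) Σ_{H'} P(Z|E,H')P(H').

P(Z|do(H)): frontdoor, adjust for {E}.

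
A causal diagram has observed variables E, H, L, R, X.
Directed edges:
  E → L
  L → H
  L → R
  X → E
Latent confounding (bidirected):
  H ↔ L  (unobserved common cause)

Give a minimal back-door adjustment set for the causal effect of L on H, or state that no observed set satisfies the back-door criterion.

L→H: no observed back-door set.

desc(L)\{L}={H,R}; candidates ⊆ {E,X}.
L↔H: latent back-door arc(s) into L.
size 0: {}; under {} L still reaches {E,H,X} ∋ H.
size 1: {E}, {X}; under {E} L still reaches {H} ∋ H.
size 2: {E,X}; under {E,X} L still reaches {H} ∋ H.
L↔H cannot be blocked by any observed set — no back-door set.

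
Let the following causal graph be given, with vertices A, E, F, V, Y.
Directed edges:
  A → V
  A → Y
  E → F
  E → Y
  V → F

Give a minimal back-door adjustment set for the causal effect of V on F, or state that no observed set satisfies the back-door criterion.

desc(V)\{V}={F}; candidates ⊆ {A,E,Y}.
∅: V⊥F given ∅ in G with V→· removed — back-door holds.

V→F: minimal back-door set ∅.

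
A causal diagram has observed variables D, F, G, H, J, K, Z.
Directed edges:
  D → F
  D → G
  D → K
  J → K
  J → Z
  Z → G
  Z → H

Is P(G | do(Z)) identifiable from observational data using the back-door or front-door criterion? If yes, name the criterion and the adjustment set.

P(G|do(Z)): backdoor, adjust for ∅.

desc(Z)\{Z}={G,H}; candidates ⊆ {D,F,J,K}.
∅: Z⊥G given ∅ in G with Z→· removed — back-door holds.
P(G|do(Z)) = P(G|Z) — no adjustment needed.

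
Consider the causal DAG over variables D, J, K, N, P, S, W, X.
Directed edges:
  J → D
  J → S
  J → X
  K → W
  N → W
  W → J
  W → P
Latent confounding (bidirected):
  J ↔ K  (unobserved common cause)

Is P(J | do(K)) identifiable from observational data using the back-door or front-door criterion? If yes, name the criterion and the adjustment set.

desc(K)\{K}={D,J,P,S,W,X}; candidates ⊆ {N}.
K↔J: latent back-door arc(s) into K.
size 0: {}; under {} K still reaches {D,J,S,X} ∋ J.
size 1: {N}; under {N} K still reaches {D,J,S,X} ∋ J.
K↔J cannot be blocked by any observed set — no back-door set.
{W}: (i) intercepts every directed K→J path; (ii) no back-door K→{W}; (iii) {K} blocks every back-door {W}→J. Front-door holds.
P(J|do(K)) = Σ_{W} P(W|K) Σ_{K'} P(J|W,K')P(K').

P(J|do(K)): frontdoor, adjust for {W}.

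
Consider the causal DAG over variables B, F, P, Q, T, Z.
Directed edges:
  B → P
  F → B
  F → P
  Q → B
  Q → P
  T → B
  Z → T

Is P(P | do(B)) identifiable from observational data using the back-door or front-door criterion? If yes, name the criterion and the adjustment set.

desc(B)\{B}={P}; candidates ⊆ {F,Q,T,Z}.
size 0: {}; under {} B still reaches {F,P,Q,T,Z} ∋ P.
size 1: {F}, {Q}, {T} …(+1); under {F} B still reaches {P,Q,T,Z} ∋ P.
{F,Q}: B⊥P given {F,Q} in G with B→· removed — back-door holds.
P(P|do(B)) = Σ_{F,Q} P(P|B,F,Q)·P(F,Q).

P(P|do(B)): backdoor, adjust for {F, Q}.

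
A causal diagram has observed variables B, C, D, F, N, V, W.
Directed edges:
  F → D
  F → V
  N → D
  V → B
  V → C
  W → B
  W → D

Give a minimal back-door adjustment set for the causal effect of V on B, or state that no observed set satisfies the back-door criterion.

V→B: minimal back-door set ∅.

desc(V)\{V}={B,C}; candidates ⊆ {D,F,N,W}.
∅: V⊥B given ∅ in G with V→· removed — back-door holds.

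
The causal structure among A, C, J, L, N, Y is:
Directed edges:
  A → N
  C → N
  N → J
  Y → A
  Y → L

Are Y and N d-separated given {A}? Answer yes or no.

Bayes-Ball from Y | {A} reaches {L}.
N ∉ reach(Y|{A}) ⇒ Y ⊥ N | {A}.

Yes — Y ⊥ N | {A}.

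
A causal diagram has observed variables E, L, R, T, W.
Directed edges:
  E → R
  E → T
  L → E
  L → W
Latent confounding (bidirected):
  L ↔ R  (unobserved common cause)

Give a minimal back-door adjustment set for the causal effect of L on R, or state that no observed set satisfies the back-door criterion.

desc(L)\{L}={E,R,T,W}; candidates ⊆ {—}.
L↔R: latent back-door arc(s) into L.
size 0: {}; under {} L still reaches {R} ∋ R.
L↔R cannot be blocked by any observed set — no back-door set.

L→R: no observed back-door set.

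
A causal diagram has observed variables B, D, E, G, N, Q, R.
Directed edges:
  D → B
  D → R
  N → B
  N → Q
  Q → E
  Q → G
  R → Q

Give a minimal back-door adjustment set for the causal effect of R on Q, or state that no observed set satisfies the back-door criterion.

desc(R)\{R}={E,G,Q}; candidates ⊆ {B,D,N}.
∅: R⊥Q given ∅ in G with R→· removed — back-door holds.

R→Q: minimal back-door set ∅.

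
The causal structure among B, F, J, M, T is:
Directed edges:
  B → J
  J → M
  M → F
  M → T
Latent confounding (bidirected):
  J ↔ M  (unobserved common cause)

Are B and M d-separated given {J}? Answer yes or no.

No — B and M are d-connected given {J}.

Bayes-Ball from B | {J} reaches {F,M,T}.
M ∈ reach(B|{J}) ⇒ B ⊥̸ M | {J}.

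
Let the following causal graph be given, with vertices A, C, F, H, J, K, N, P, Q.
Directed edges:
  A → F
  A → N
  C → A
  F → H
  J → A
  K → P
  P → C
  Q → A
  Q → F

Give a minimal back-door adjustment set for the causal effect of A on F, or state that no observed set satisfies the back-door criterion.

desc(A)\{A}={F,H,N}; candidates ⊆ {C,J,K,P,Q}.
size 0: {}; under {} A still reaches {C,F,H,J,K,P,Q} ∋ F.
{Q}: A⊥F given {Q} in G with A→· removed — back-door holds.

A→F: minimal back-door set {Q}.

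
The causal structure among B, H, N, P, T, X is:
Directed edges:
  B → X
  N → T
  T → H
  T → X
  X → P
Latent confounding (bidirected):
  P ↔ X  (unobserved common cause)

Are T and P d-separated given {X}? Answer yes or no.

Bayes-Ball from T | {X} reaches {B,H,N,P}.
P ∈ reach(T|{X}) ⇒ T ⊥̸ P | {X}.

No — T and P are d-connected given {X}.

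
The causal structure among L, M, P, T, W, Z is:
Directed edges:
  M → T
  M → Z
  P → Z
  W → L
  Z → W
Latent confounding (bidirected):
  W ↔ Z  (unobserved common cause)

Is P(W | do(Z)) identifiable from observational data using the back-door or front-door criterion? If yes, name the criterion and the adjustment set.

P(W|do(Z)): not identifiable (no BD/FD set).

desc(Z)\{Z}={L,W}; candidates ⊆ {M,P,T}.
Z↔W: latent back-door arc(s) into Z.
size 0: {}; under {} Z still reaches {L,M,P,T,W} ∋ W.
size 1: {M}, {P}, {T}; under {M} Z still reaches {L,P,W} ∋ W.
size 2: {M,P}, {M,T}, {P,T}; under {M,P} Z still reaches {L,W} ∋ W.
Z↔W cannot be blocked by any observed set — no back-door set.
No mediator lies on a directed Z→…→W path.
Neither criterion identifies P(W|do(Z)) in this graph.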